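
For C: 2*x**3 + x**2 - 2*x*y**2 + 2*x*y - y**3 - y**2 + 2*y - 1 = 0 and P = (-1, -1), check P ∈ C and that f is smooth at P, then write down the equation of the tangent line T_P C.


Tangent line at P: -5*y - 5 = 0.

Step 1: f(-1, -1) = 0, so P lies on C.
Step 2: partial derivatives
  f_x(x, y) = 6*x**2 + 2*x - 2*y**2 + 2*y, f_y(x, y) = -4*x*y + 2*x - 3*y**2 - 2*y + 2.
  f_x(P) = 0, f_y(P) = -5 (gradient nonzero, so P is smooth).
Step 3: tangent line at P: 0·(x − -1) + -5·(y − -1) = 0.
Expanding: -5*y - 5 = 0.


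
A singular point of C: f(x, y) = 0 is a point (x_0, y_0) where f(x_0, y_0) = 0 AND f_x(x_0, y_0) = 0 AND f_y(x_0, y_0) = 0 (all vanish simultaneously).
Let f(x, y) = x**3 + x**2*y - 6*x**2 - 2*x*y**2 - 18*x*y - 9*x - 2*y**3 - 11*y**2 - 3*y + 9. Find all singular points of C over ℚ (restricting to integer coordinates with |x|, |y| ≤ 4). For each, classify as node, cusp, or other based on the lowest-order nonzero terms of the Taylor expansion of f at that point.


Singular points: {(3, -3)}; classification: cusp.

Compute partial derivatives:
  f_x = 3*x**2 + 2*x*y - 12*x - 2*y**2 - 18*y - 9.
  f_y = x**2 - 4*x*y - 18*x - 6*y**2 - 22*y - 3.
Scan x_0 ∈ {−4, ..., 4}. For each x_0, f_y(x_0, y) is a polynomial in y; find its integer roots y ∈ {−4, ..., 4}, then test f_x and f at those candidates.
  x = -4: f_y(-4, y) = -6*y**2 - 6*y + 85; no integer root y with |y| ≤ 4.
  x = -3: f_y(-3, y) = -6*y**2 - 10*y + 60; no integer root y with |y| ≤ 4.
  x = -2: f_y(-2, y) = -6*y**2 - 14*y + 37; no integer root y with |y| ≤ 4.
  x = -1: f_y(-1, y) = -6*y**2 - 18*y + 16; no integer root y with |y| ≤ 4.
  x = 0: f_y(0, y) = -6*y**2 - 22*y - 3; no integer root y with |y| ≤ 4.
  x = 1: f_y(1, y) = -6*y**2 - 26*y - 20; vanishes at y ∈ {-1}. (1, -1): f_x = -4 ≠ 0.
  x = 2: f_y(2, y) = -6*y**2 - 30*y - 35; no integer root y with |y| ≤ 4.
  x = 3: f_y(3, y) = -6*y**2 - 34*y - 48; vanishes at y ∈ {-3}. (3, -3): f_x = 0, f = 0 — SINGULAR.
  x = 4: f_y(4, y) = -6*y**2 - 38*y - 59; no integer root y with |y| ≤ 4.
Only singular point on the grid: (3, -3).
Classify: substitute x = 3 + u, y = -3 + v and expand: f = u**3 + u**2*v - 2*u*v**2 - 2*v**3 + v**2.
No constant or linear terms (consistent with a singular point). Quadratic part: v**2. Cubic part: u**3 + u**2*v - 2*u*v**2 - 2*v**3.
The quadratic part v**2 is a perfect square, so there is a single (double) tangent line v = 0, i.e. y = -3. Restricting the cubic part to that line (v = 0) leaves u**3 ≠ 0, so f is not divisible by v and the branch is v² ≈ -u**3 to lowest order — this is a cusp.
Classification: cusp.


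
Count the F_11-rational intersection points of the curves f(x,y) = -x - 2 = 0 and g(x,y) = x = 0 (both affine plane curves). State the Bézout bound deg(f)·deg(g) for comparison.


Common zeros: ∅; count = 0; Bézout bound = 1.

deg(f) = 1, deg(g) = 1, so Bézout bound = 1.
Scan x ∈ F_11. For each x, list the y ∈ F_11 with f(x, y) ≡ 0 and those with g(x, y) ≡ 0 (mod 11); the common zeros in that column are the intersection.
  x = 0: f ≡ 0 at y ∈ ∅; g ≡ 0 at y ∈ {0, 1, 2, 3, 4, 5, 6, 7, 8, 9, 10}; common: ∅.
  x = 1: f ≡ 0 at y ∈ ∅; g ≡ 0 at y ∈ ∅; common: ∅.
  x = 2: f ≡ 0 at y ∈ ∅; g ≡ 0 at y ∈ ∅; common: ∅.
  x = 3: f ≡ 0 at y ∈ ∅; g ≡ 0 at y ∈ ∅; common: ∅.
  x = 4: f ≡ 0 at y ∈ ∅; g ≡ 0 at y ∈ ∅; common: ∅.
  x = 5: f ≡ 0 at y ∈ ∅; g ≡ 0 at y ∈ ∅; common: ∅.
  x = 6: f ≡ 0 at y ∈ ∅; g ≡ 0 at y ∈ ∅; common: ∅.
  x = 7: f ≡ 0 at y ∈ ∅; g ≡ 0 at y ∈ ∅; common: ∅.
  x = 8: f ≡ 0 at y ∈ ∅; g ≡ 0 at y ∈ ∅; common: ∅.
  x = 9: f ≡ 0 at y ∈ {0, 1, 2, 3, 4, 5, 6, 7, 8, 9, 10}; g ≡ 0 at y ∈ ∅; common: ∅.
  x = 10: f ≡ 0 at y ∈ ∅; g ≡ 0 at y ∈ ∅; common: ∅.
Collecting: common zeros = ∅, so the count is 0.
Comparison with the Bézout bound: 0 ≤ 1 = deg(f)·deg(g), as expected for curves with no common component (the affine F_11-count falls short of the bound because intersections may lie at infinity, over extension fields, or carry multiplicity).


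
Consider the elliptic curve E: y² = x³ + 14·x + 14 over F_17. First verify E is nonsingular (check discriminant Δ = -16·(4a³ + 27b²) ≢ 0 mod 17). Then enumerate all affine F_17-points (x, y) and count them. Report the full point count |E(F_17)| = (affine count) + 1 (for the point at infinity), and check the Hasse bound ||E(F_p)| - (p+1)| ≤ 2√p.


Affine points = {(2, 4), (2, 13), (3, 7), (3, 10), (4, 7), (4, 10), (6, 5), (6, 12), (7, 8), (7, 9), (8, 3), (8, 14), (9, 6), (9, 11), (10, 7), (10, 10), (13, 8), (13, 9), (14, 8), (14, 9), (16, 4), (16, 13)}; affine count = 22; |E(F_17)| = 23.

Discriminant check: Δ ∝ 4a³ + 27b² = 4·14³ + 27·14² = 4·2744 + 27·196 ≡ 16 (mod 17). Nonzero ⇒ E is nonsingular.
For each x ∈ F_17, compute rhs = x³ + 14·x + 14 mod 17, then count y ∈ F_17 with y² ≡ rhs.
  x = 0: rhs = 14, matching y values: none (0 points).
  x = 1: rhs = 12, matching y values: none (0 points).
  x = 2: rhs = 16, matching y values: 4, 13 (2 points).
  x = 3: rhs = 15, matching y values: 7, 10 (2 points).
  x = 4: rhs = 15, matching y values: 7, 10 (2 points).
  x = 5: rhs = 5, matching y values: none (0 points).
  x = 6: rhs = 8, matching y values: 5, 12 (2 points).
  x = 7: rhs = 13, matching y values: 8, 9 (2 points).
  x = 8: rhs = 9, matching y values: 3, 14 (2 points).
  x = 9: rhs = 2, matching y values: 6, 11 (2 points).
  x = 10: rhs = 15, matching y values: 7, 10 (2 points).
  x = 11: rhs = 3, matching y values: none (0 points).
  x = 12: rhs = 6, matching y values: none (0 points).
  x = 13: rhs = 13, matching y values: 8, 9 (2 points).
  x = 14: rhs = 13, matching y values: 8, 9 (2 points).
  x = 15: rhs = 12, matching y values: none (0 points).
  x = 16: rhs = 16, matching y values: 4, 13 (2 points).
Total affine count: 22.
Full point count |E(F_17)| = 22 + 1 = 23.
Hasse bound: |23 − (17+1)| = |5| = 5 ≤ 2√17 ≈ 8.2462 ✓.


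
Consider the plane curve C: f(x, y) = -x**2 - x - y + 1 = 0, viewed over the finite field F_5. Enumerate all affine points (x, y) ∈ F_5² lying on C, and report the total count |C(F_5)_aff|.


Affine F_5-points: {(0, 1), (1, 4), (2, 0), (3, 4), (4, 1)}; count = 5.

For each of the 25 pairs (x, y) ∈ F_5², evaluate f(x, y) mod 5. Record the zeros.
  x = 0: [0↦1, 1↦0, 2↦4, 3↦3, 4↦2]  zeros at y ∈ {1}
  x = 1: [0↦4, 1↦3, 2↦2, 3↦1, 4↦0]  zeros at y ∈ {4}
  x = 2: [0↦0, 1↦4, 2↦3, 3↦2, 4↦1]  zeros at y ∈ {0}
  x = 3: [0↦4, 1↦3, 2↦2, 3↦1, 4↦0]  zeros at y ∈ {4}
  x = 4: [0↦1, 1↦0, 2↦4, 3↦3, 4↦2]  zeros at y ∈ {1}
Collecting zeros: affine points = {(0, 1), (1, 4), (2, 0), (3, 4), (4, 1)}.
Total count |C(F_5)_aff| = 5.


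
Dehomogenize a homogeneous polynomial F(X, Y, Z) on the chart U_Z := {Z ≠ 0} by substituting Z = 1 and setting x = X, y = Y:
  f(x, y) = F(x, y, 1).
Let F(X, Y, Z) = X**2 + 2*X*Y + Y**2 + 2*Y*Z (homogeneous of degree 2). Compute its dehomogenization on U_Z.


f(x, y) = x**2 + 2*x*y + y**2 + 2*y

On U_Z we set Z = 1. Each monomial c·X^i·Y^j·Z^k in F becomes c·x^i·y^j·1^k = c·x^i·y^j.
Substituting Z = 1: F(X, Y, 1) = x**2 + 2*x*y + y**2 + 2*y.
Note: deg(f) ≤ deg(F) = 2; strict inequality happens when F is divisible by Z (lost terms).


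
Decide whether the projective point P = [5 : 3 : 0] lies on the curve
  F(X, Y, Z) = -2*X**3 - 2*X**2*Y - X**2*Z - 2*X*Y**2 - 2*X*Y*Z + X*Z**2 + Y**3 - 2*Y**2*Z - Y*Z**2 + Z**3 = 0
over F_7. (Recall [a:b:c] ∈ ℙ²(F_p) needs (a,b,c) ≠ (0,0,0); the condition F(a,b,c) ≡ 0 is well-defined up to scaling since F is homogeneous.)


F(5,3,0) ≡ 6 (mod 7); P is NOT on the curve.

Evaluate F(5, 3, 0) term-by-term (mod 7).
  -2*X**3 ↦ -2·125·1·1 = -250
  -2*X**2*Y ↦ -2·25·3·1 = -150
  -X**2*Z ↦ -1·25·1·0 = 0
  -2*X*Y**2 ↦ -2·5·9·1 = -90
  -2*X*Y*Z ↦ -2·5·3·0 = 0
  X*Z**2 ↦ 1·5·1·0 = 0
  Y**3 ↦ 1·1·27·1 = 27
  -2*Y**2*Z ↦ -2·1·9·0 = 0
  -Y*Z**2 ↦ -1·1·3·0 = 0
  Z**3 ↦ 1·1·1·0 = 0
Sum: F(5, 3, 0) = (-250) + (-150) + (0) + (-90) + (0) + (0) + (27) + (0) + (0) + (0) = -463.
Reducing mod 7: -463 ≡ 6 (mod 7).
Since F(a, b, c) ≡ 6 ≠ 0 (mod 7), P does NOT lie on the curve.


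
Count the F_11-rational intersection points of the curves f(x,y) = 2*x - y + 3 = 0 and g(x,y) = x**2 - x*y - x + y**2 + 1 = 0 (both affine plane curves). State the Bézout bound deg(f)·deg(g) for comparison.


Common zeros: ∅; count = 0; Bézout bound = 2.

deg(f) = 1, deg(g) = 2, so Bézout bound = 2.
Scan x ∈ F_11. For each x, list the y ∈ F_11 with f(x, y) ≡ 0 and those with g(x, y) ≡ 0 (mod 11); the common zeros in that column are the intersection.
  x = 0: f ≡ 0 at y ∈ {3}; g ≡ 0 at y ∈ ∅; common: ∅.
  x = 1: f ≡ 0 at y ∈ {5}; g ≡ 0 at y ∈ ∅; common: ∅.
  x = 2: f ≡ 0 at y ∈ {7}; g ≡ 0 at y ∈ {4, 9}; common: ∅.
  x = 3: f ≡ 0 at y ∈ {9}; g ≡ 0 at y ∈ {4, 10}; common: ∅.
  x = 4: f ≡ 0 at y ∈ {0}; g ≡ 0 at y ∈ ∅; common: ∅.
  x = 5: f ≡ 0 at y ∈ {2}; g ≡ 0 at y ∈ ∅; common: ∅.
  x = 6: f ≡ 0 at y ∈ {4}; g ≡ 0 at y ∈ {3}; common: ∅.
  x = 7: f ≡ 0 at y ∈ {6}; g ≡ 0 at y ∈ {2, 5}; common: ∅.
  x = 8: f ≡ 0 at y ∈ {8}; g ≡ 0 at y ∈ {9, 10}; common: ∅.
  x = 9: f ≡ 0 at y ∈ {10}; g ≡ 0 at y ∈ {3, 6}; common: ∅.
  x = 10: f ≡ 0 at y ∈ {1}; g ≡ 0 at y ∈ {5}; common: ∅.
Collecting: common zeros = ∅, so the count is 0.
Comparison with the Bézout bound: 0 ≤ 2 = deg(f)·deg(g), as expected for curves with no common component (the affine F_11-count falls short of the bound because intersections may lie at infinity, over extension fields, or carry multiplicity).


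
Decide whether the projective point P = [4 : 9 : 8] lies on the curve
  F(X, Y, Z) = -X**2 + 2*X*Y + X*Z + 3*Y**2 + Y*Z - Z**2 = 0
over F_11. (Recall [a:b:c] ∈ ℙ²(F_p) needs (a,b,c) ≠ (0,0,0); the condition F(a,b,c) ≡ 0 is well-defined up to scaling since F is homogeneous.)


F(4,9,8) ≡ 9 (mod 11); P is NOT on the curve.

Evaluate F(4, 9, 8) term-by-term (mod 11).
  -X**2 ↦ -1·16·1·1 = -16
  2*X*Y ↦ 2·4·9·1 = 72
  X*Z ↦ 1·4·1·8 = 32
  3*Y**2 ↦ 3·1·81·1 = 243
  Y*Z ↦ 1·1·9·8 = 72
  -Z**2 ↦ -1·1·1·64 = -64
Sum: F(4, 9, 8) = (-16) + (72) + (32) + (243) + (72) + (-64) = 339.
Reducing mod 11: 339 ≡ 9 (mod 11).
Since F(a, b, c) ≡ 9 ≠ 0 (mod 11), P does NOT lie on the curve.


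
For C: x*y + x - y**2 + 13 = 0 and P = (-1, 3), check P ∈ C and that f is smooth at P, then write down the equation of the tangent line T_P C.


Tangent line at P: 4*x - 7*y + 25 = 0.

Step 1: f(-1, 3) = 0, so P lies on C.
Step 2: partial derivatives
  f_x(x, y) = y + 1, f_y(x, y) = x - 2*y.
  f_x(P) = 4, f_y(P) = -7 (gradient nonzero, so P is smooth).
Step 3: tangent line at P: 4·(x − -1) + -7·(y − 3) = 0.
Expanding: 4*x - 7*y + 25 = 0.


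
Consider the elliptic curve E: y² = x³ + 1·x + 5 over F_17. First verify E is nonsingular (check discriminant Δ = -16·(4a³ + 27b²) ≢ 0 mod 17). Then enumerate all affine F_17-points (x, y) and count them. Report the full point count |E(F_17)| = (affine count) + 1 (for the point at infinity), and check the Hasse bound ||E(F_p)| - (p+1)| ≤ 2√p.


Affine points = {(2, 7), (2, 10), (3, 1), (3, 16), (5, 4), (5, 13), (7, 7), (7, 10), (8, 7), (8, 10), (11, 2), (11, 15), (14, 3), (14, 14)}; affine count = 14; |E(F_17)| = 15.

Discriminant check: Δ ∝ 4a³ + 27b² = 4·1³ + 27·5² = 4·1 + 27·25 ≡ 16 (mod 17). Nonzero ⇒ E is nonsingular.
For each x ∈ F_17, compute rhs = x³ + 1·x + 5 mod 17, then count y ∈ F_17 with y² ≡ rhs.
  x = 0: rhs = 5, matching y values: none (0 points).
  x = 1: rhs = 7, matching y values: none (0 points).
  x = 2: rhs = 15, matching y values: 7, 10 (2 points).
  x = 3: rhs = 1, matching y values: 1, 16 (2 points).
  x = 4: rhs = 5, matching y values: none (0 points).
  x = 5: rhs = 16, matching y values: 4, 13 (2 points).
  x = 6: rhs = 6, matching y values: none (0 points).
  x = 7: rhs = 15, matching y values: 7, 10 (2 points).
  x = 8: rhs = 15, matching y values: 7, 10 (2 points).
  x = 9: rhs = 12, matching y values: none (0 points).
  x = 10: rhs = 12, matching y values: none (0 points).
  x = 11: rhs = 4, matching y values: 2, 15 (2 points).
  x = 12: rhs = 11, matching y values: none (0 points).
  x = 13: rhs = 5, matching y values: none (0 points).
  x = 14: rhs = 9, matching y values: 3, 14 (2 points).
  x = 15: rhs = 12, matching y values: none (0 points).
  x = 16: rhs = 3, matching y values: none (0 points).
Total affine count: 14.
Full point count |E(F_17)| = 14 + 1 = 15.
Hasse bound: |15 − (17+1)| = |-3| = 3 ≤ 2√17 ≈ 8.2462 ✓.


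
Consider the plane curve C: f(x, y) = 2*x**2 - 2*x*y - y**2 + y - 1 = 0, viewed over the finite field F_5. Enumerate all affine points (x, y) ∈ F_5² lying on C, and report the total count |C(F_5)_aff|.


Affine F_5-points: {(1, 2)}; count = 1.

For each of the 25 pairs (x, y) ∈ F_5², evaluate f(x, y) mod 5. Record the zeros.
  x = 0: [0↦4, 1↦4, 2↦2, 3↦3, 4↦2]  zeros at y ∈ ∅
  x = 1: [0↦1, 1↦4, 2↦0, 3↦4, 4↦1]  zeros at y ∈ {2}
  x = 2: [0↦2, 1↦3, 2↦2, 3↦4, 4↦4]  zeros at y ∈ ∅
  x = 3: [0↦2, 1↦1, 2↦3, 3↦3, 4↦1]  zeros at y ∈ ∅
  x = 4: [0↦1, 1↦3, 2↦3, 3↦1, 4↦2]  zeros at y ∈ ∅
Collecting zeros: affine points = {(1, 2)}.
Total count |C(F_5)_aff| = 1.


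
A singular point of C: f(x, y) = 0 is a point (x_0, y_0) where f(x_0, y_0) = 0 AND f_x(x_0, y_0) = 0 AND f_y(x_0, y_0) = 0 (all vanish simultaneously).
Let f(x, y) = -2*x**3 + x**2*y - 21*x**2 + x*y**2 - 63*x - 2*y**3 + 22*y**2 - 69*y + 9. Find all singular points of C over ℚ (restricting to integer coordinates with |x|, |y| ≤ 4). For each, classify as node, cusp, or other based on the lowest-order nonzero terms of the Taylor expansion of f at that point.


Singular points: {(-3, 3)}; classification: cusp.

Compute partial derivatives:
  f_x = -6*x**2 + 2*x*y - 42*x + y**2 - 63.
  f_y = x**2 + 2*x*y - 6*y**2 + 44*y - 69.
Scan x_0 ∈ {−4, ..., 4}. For each x_0, f_y(x_0, y) is a polynomial in y; find its integer roots y ∈ {−4, ..., 4}, then test f_x and f at those candidates.
  x = -4: f_y(-4, y) = -6*y**2 + 36*y - 53; no integer root y with |y| ≤ 4.
  x = -3: f_y(-3, y) = -6*y**2 + 38*y - 60; vanishes at y ∈ {3}. (-3, 3): f_x = 0, f = 0 — SINGULAR.
  x = -2: f_y(-2, y) = -6*y**2 + 40*y - 65; no integer root y with |y| ≤ 4.
  x = -1: f_y(-1, y) = -6*y**2 + 42*y - 68; no integer root y with |y| ≤ 4.
  x = 0: f_y(0, y) = -6*y**2 + 44*y - 69; no integer root y with |y| ≤ 4.
  x = 1: f_y(1, y) = -6*y**2 + 46*y - 68; vanishes at y ∈ {2}. (1, 2): f_x = -103 ≠ 0.
  x = 2: f_y(2, y) = -6*y**2 + 48*y - 65; no integer root y with |y| ≤ 4.
  x = 3: f_y(3, y) = -6*y**2 + 50*y - 60; no integer root y with |y| ≤ 4.
  x = 4: f_y(4, y) = -6*y**2 + 52*y - 53; no integer root y with |y| ≤ 4.
Only singular point on the grid: (-3, 3).
Classify: substitute x = -3 + u, y = 3 + v and expand: f = -2*u**3 + u**2*v + u*v**2 - 2*v**3 + v**2.
No constant or linear terms (consistent with a singular point). Quadratic part: v**2. Cubic part: -2*u**3 + u**2*v + u*v**2 - 2*v**3.
The quadratic part v**2 is a perfect square, so there is a single (double) tangent line v = 0, i.e. y = 3. Restricting the cubic part to that line (v = 0) leaves -2*u**3 ≠ 0, so f is not divisible by v and the branch is v² ≈ 2*u**3 to lowest order — this is a cusp.
Classification: cusp.


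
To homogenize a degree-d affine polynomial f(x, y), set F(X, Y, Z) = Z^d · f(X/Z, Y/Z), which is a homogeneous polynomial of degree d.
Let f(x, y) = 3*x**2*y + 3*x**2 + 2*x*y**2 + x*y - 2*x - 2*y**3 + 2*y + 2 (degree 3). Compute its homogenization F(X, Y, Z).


F(X, Y, Z) = 3*X**2*Y + 3*X**2*Z + 2*X*Y**2 + X*Y*Z - 2*X*Z**2 - 2*Y**3 + 2*Y*Z**2 + 2*Z**3

deg(f) = 3.
Substitute x = X/Z, y = Y/Z into f, then multiply by Z^3.
  monomial 3·x^2·y^1 ↦ 3·X^2·Y^1·Z^0.
  monomial 3·x^2·y^0 ↦ 3·X^2·Y^0·Z^1.
  monomial 2·x^1·y^2 ↦ 2·X^1·Y^2·Z^0.
  monomial 1·x^1·y^1 ↦ 1·X^1·Y^1·Z^1.
  monomial -2·x^1·y^0 ↦ -2·X^1·Y^0·Z^2.
  monomial -2·x^0·y^3 ↦ -2·X^0·Y^3·Z^0.
  monomial 2·x^0·y^1 ↦ 2·X^0·Y^1·Z^2.
  monomial 2·x^0·y^0 ↦ 2·X^0·Y^0·Z^3.
Collecting: F(X, Y, Z) = 3*X**2*Y + 3*X**2*Z + 2*X*Y**2 + X*Y*Z - 2*X*Z**2 - 2*Y**3 + 2*Y*Z**2 + 2*Z**3.


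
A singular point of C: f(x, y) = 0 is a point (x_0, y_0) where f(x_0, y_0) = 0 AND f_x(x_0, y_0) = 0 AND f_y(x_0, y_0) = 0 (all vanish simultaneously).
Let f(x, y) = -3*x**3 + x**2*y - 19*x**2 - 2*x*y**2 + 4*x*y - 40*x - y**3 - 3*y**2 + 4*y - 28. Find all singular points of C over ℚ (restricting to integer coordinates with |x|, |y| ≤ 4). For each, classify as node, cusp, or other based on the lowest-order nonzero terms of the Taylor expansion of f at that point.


Singular points: {(-2, 0)}; classification: node.

Compute partial derivatives:
  f_x = -9*x**2 + 2*x*y - 38*x - 2*y**2 + 4*y - 40.
  f_y = x**2 - 4*x*y + 4*x - 3*y**2 - 6*y + 4.
Scan x_0 ∈ {−4, ..., 4}. For each x_0, f_y(x_0, y) is a polynomial in y; find its integer roots y ∈ {−4, ..., 4}, then test f_x and f at those candidates.
  x = -4: f_y(-4, y) = -3*y**2 + 10*y + 4; no integer root y with |y| ≤ 4.
  x = -3: f_y(-3, y) = -3*y**2 + 6*y + 1; no integer root y with |y| ≤ 4.
  x = -2: f_y(-2, y) = -3*y**2 + 2*y; vanishes at y ∈ {0}. (-2, 0): f_x = 0, f = 0 — SINGULAR.
  x = -1: f_y(-1, y) = -3*y**2 - 2*y + 1; vanishes at y ∈ {-1}. (-1, -1): f_x = -15 ≠ 0.
  x = 0: f_y(0, y) = -3*y**2 - 6*y + 4; no integer root y with |y| ≤ 4.
  x = 1: f_y(1, y) = -3*y**2 - 10*y + 9; no integer root y with |y| ≤ 4.
  x = 2: f_y(2, y) = -3*y**2 - 14*y + 16; no integer root y with |y| ≤ 4.
  x = 3: f_y(3, y) = -3*y**2 - 18*y + 25; no integer root y with |y| ≤ 4.
  x = 4: f_y(4, y) = -3*y**2 - 22*y + 36; no integer root y with |y| ≤ 4.
Only singular point on the grid: (-2, 0).
Classify: substitute x = -2 + u, y = 0 + v and expand: f = -3*u**3 + u**2*v - u**2 - 2*u*v**2 - v**3 + v**2.
No constant or linear terms (consistent with a singular point). Quadratic part: -u**2 + v**2. Cubic part: -3*u**3 + u**2*v - 2*u*v**2 - v**3.
The quadratic part v**2 - u**2 = (v − u)(v + u) splits into two distinct linear factors, so there are two distinct tangent lines y − 0 = ±(x − -2) — this is a node (ordinary double point).
Classification: node.


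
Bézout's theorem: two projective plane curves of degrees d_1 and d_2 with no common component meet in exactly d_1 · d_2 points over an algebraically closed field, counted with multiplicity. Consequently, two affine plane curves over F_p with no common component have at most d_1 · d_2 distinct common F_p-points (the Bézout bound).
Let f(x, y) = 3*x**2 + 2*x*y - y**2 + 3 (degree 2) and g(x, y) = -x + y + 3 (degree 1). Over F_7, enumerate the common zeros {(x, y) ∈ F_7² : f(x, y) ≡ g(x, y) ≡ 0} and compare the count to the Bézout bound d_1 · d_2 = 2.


Common zeros: ∅; count = 0; Bézout bound = 2.

deg(f) = 2, deg(g) = 1, so Bézout bound = 2.
Scan x ∈ F_7. For each x, list the y ∈ F_7 with f(x, y) ≡ 0 and those with g(x, y) ≡ 0 (mod 7); the common zeros in that column are the intersection.
  x = 0: f ≡ 0 at y ∈ ∅; g ≡ 0 at y ∈ {4}; common: ∅.
  x = 1: f ≡ 0 at y ∈ {1}; g ≡ 0 at y ∈ {5}; common: ∅.
  x = 2: f ≡ 0 at y ∈ ∅; g ≡ 0 at y ∈ {6}; common: ∅.
  x = 3: f ≡ 0 at y ∈ {1, 5}; g ≡ 0 at y ∈ {0}; common: ∅.
  x = 4: f ≡ 0 at y ∈ {2, 6}; g ≡ 0 at y ∈ {1}; common: ∅.
  x = 5: f ≡ 0 at y ∈ ∅; g ≡ 0 at y ∈ {2}; common: ∅.
  x = 6: f ≡ 0 at y ∈ {6}; g ≡ 0 at y ∈ {3}; common: ∅.
Collecting: common zeros = ∅, so the count is 0.
Comparison with the Bézout bound: 0 ≤ 2 = deg(f)·deg(g), as expected for curves with no common component (the affine F_7-count falls short of the bound because intersections may lie at infinity, over extension fields, or carry multiplicity).


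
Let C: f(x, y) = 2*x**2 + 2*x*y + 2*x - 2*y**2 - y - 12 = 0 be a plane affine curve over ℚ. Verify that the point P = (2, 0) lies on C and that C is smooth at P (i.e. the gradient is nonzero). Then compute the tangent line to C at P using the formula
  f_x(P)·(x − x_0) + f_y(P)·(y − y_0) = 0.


Tangent line at P: 10*x + 3*y - 20 = 0.

Step 1: f(2, 0) = 0, so P lies on C.
Step 2: partial derivatives
  f_x(x, y) = 4*x + 2*y + 2, f_y(x, y) = 2*x - 4*y - 1.
  f_x(P) = 10, f_y(P) = 3 (gradient nonzero, so P is smooth).
Step 3: tangent line at P: 10·(x − 2) + 3·(y − 0) = 0.
Expanding: 10*x + 3*y - 20 = 0.


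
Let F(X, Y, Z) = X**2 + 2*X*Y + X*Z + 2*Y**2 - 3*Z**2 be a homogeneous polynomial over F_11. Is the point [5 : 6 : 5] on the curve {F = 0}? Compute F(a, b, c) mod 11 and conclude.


F(5,6,5) ≡ 8 (mod 11); P is NOT on the curve.

Evaluate F(5, 6, 5) term-by-term (mod 11).
  X**2 ↦ 1·25·1·1 = 25
  2*X*Y ↦ 2·5·6·1 = 60
  X*Z ↦ 1·5·1·5 = 25
  2*Y**2 ↦ 2·1·36·1 = 72
  -3*Z**2 ↦ -3·1·1·25 = -75
Sum: F(5, 6, 5) = (25) + (60) + (25) + (72) + (-75) = 107.
Reducing mod 11: 107 ≡ 8 (mod 11).
Since F(a, b, c) ≡ 8 ≠ 0 (mod 11), P does NOT lie on the curve.


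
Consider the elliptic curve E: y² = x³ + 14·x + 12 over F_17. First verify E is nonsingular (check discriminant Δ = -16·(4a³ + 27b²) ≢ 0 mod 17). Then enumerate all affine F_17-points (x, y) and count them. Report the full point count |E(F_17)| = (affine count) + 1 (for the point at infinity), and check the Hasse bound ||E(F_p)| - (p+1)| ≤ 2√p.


Affine points = {(3, 8), (3, 9), (4, 8), (4, 9), (9, 0), (10, 8), (10, 9), (11, 1), (11, 16), (12, 2), (12, 15)}; affine count = 11; |E(F_17)| = 12.

Discriminant check: Δ ∝ 4a³ + 27b² = 4·14³ + 27·12² = 4·2744 + 27·144 ≡ 6 (mod 17). Nonzero ⇒ E is nonsingular.
For each x ∈ F_17, compute rhs = x³ + 14·x + 12 mod 17, then count y ∈ F_17 with y² ≡ rhs.
  x = 0: rhs = 12, matching y values: none (0 points).
  x = 1: rhs = 10, matching y values: none (0 points).
  x = 2: rhs = 14, matching y values: none (0 points).
  x = 3: rhs = 13, matching y values: 8, 9 (2 points).
  x = 4: rhs = 13, matching y values: 8, 9 (2 points).
  x = 5: rhs = 3, matching y values: none (0 points).
  x = 6: rhs = 6, matching y values: none (0 points).
  x = 7: rhs = 11, matching y values: none (0 points).
  x = 8: rhs = 7, matching y values: none (0 points).
  x = 9: rhs = 0, matching y values: 0 (1 points).
  x = 10: rhs = 13, matching y values: 8, 9 (2 points).
  x = 11: rhs = 1, matching y values: 1, 16 (2 points).
  x = 12: rhs = 4, matching y values: 2, 15 (2 points).
  x = 13: rhs = 11, matching y values: none (0 points).
  x = 14: rhs = 11, matching y values: none (0 points).
  x = 15: rhs = 10, matching y values: none (0 points).
  x = 16: rhs = 14, matching y values: none (0 points).
Total affine count: 11.
Full point count |E(F_17)| = 11 + 1 = 12.
Hasse bound: |12 − (17+1)| = |-6| = 6 ≤ 2√17 ≈ 8.2462 ✓.


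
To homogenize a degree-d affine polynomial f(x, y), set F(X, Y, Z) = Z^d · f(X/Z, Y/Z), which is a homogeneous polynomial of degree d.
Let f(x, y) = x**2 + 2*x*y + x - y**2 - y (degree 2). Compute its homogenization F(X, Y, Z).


F(X, Y, Z) = X**2 + 2*X*Y + X*Z - Y**2 - Y*Z

deg(f) = 2.
Substitute x = X/Z, y = Y/Z into f, then multiply by Z^2.
  monomial 1·x^2·y^0 ↦ 1·X^2·Y^0·Z^0.
  monomial 2·x^1·y^1 ↦ 2·X^1·Y^1·Z^0.
  monomial 1·x^1·y^0 ↦ 1·X^1·Y^0·Z^1.
  monomial -1·x^0·y^2 ↦ -1·X^0·Y^2·Z^0.
  monomial -1·x^0·y^1 ↦ -1·X^0·Y^1·Z^1.
Collecting: F(X, Y, Z) = X**2 + 2*X*Y + X*Z - Y**2 - Y*Z.


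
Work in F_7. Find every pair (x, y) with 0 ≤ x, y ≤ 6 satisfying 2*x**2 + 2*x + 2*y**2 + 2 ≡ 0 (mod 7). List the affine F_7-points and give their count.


Affine F_7-points: {(1, 2), (1, 5), (2, 0), (3, 1), (3, 6), (4, 0), (5, 2), (5, 5)}; count = 8.

For each of the 49 pairs (x, y) ∈ F_7², evaluate f(x, y) mod 7. Record the zeros.
  x = 0: [0↦2, 1↦4, 2↦3, 3↦6, 4↦6, 5↦3, 6↦4]  zeros at y ∈ ∅
  x = 1: [0↦6, 1↦1, 2↦0, 3↦3, 4↦3, 5↦0, 6↦1]  zeros at y ∈ {2, 5}
  x = 2: [0↦0, 1↦2, 2↦1, 3↦4, 4↦4, 5↦1, 6↦2]  zeros at y ∈ {0}
  x = 3: [0↦5, 1↦0, 2↦6, 3↦2, 4↦2, 5↦6, 6↦0]  zeros at y ∈ {1, 6}
  x = 4: [0↦0, 1↦2, 2↦1, 3↦4, 4↦4, 5↦1, 6↦2]  zeros at y ∈ {0}
  x = 5: [0↦6, 1↦1, 2↦0, 3↦3, 4↦3, 5↦0, 6↦1]  zeros at y ∈ {2, 5}
  x = 6: [0↦2, 1↦4, 2↦3, 3↦6, 4↦6, 5↦3, 6↦4]  zeros at y ∈ ∅
Collecting zeros: affine points = {(1, 2), (1, 5), (2, 0), (3, 1), (3, 6), (4, 0), (5, 2), (5, 5)}.
Total count |C(F_7)_aff| = 8.


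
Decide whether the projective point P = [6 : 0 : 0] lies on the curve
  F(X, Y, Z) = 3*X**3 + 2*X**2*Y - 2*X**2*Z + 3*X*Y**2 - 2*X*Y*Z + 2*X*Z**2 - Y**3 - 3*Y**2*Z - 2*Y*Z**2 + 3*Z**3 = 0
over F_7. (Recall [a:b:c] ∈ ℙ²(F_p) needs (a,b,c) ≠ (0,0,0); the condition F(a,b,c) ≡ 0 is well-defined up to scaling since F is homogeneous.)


F(6,0,0) ≡ 4 (mod 7); P is NOT on the curve.

Evaluate F(6, 0, 0) term-by-term (mod 7).
  3*X**3 ↦ 3·216·1·1 = 648
  2*X**2*Y ↦ 2·36·0·1 = 0
  -2*X**2*Z ↦ -2·36·1·0 = 0
  3*X*Y**2 ↦ 3·6·0·1 = 0
  -2*X*Y*Z ↦ -2·6·0·0 = 0
  2*X*Z**2 ↦ 2·6·1·0 = 0
  -Y**3 ↦ -1·1·0·1 = 0
  -3*Y**2*Z ↦ -3·1·0·0 = 0
  -2*Y*Z**2 ↦ -2·1·0·0 = 0
  3*Z**3 ↦ 3·1·1·0 = 0
Sum: F(6, 0, 0) = (648) + (0) + (0) + (0) + (0) + (0) + (0) + (0) + (0) + (0) = 648.
Reducing mod 7: 648 ≡ 4 (mod 7).
Since F(a, b, c) ≡ 4 ≠ 0 (mod 7), P does NOT lie on the curve.


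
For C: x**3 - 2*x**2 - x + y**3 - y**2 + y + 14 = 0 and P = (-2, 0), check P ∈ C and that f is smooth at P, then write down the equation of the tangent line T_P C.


Tangent line at P: 19*x + y + 38 = 0.

Step 1: f(-2, 0) = 0, so P lies on C.
Step 2: partial derivatives
  f_x(x, y) = 3*x**2 - 4*x - 1, f_y(x, y) = 3*y**2 - 2*y + 1.
  f_x(P) = 19, f_y(P) = 1 (gradient nonzero, so P is smooth).
Step 3: tangent line at P: 19·(x − -2) + 1·(y − 0) = 0.
Expanding: 19*x + y + 38 = 0.


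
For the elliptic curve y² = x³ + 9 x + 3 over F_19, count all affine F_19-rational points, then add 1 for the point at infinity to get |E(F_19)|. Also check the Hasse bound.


Affine points = {(3, 0), (6, 8), (6, 11), (8, 6), (8, 13), (14, 2), (14, 17), (15, 6), (15, 13), (16, 5), (16, 14)}; affine count = 11; |E(F_19)| = 12.

Discriminant check: Δ ∝ 4a³ + 27b² = 4·9³ + 27·3² = 4·729 + 27·9 ≡ 5 (mod 19). Nonzero ⇒ E is nonsingular.
For each x ∈ F_19, compute rhs = x³ + 9·x + 3 mod 19, then count y ∈ F_19 with y² ≡ rhs.
  x = 0: rhs = 3, matching y values: none (0 points).
  x = 1: rhs = 13, matching y values: none (0 points).
  x = 2: rhs = 10, matching y values: none (0 points).
  x = 3: rhs = 0, matching y values: 0 (1 points).
  x = 4: rhs = 8, matching y values: none (0 points).
  x = 5: rhs = 2, matching y values: none (0 points).
  x = 6: rhs = 7, matching y values: 8, 11 (2 points).
  x = 7: rhs = 10, matching y values: none (0 points).
  x = 8: rhs = 17, matching y values: 6, 13 (2 points).
  x = 9: rhs = 15, matching y values: none (0 points).
  x = 10: rhs = 10, matching y values: none (0 points).
  x = 11: rhs = 8, matching y values: none (0 points).
  x = 12: rhs = 15, matching y values: none (0 points).
  x = 13: rhs = 18, matching y values: none (0 points).
  x = 14: rhs = 4, matching y values: 2, 17 (2 points).
  x = 15: rhs = 17, matching y values: 6, 13 (2 points).
  x = 16: rhs = 6, matching y values: 5, 14 (2 points).
  x = 17: rhs = 15, matching y values: none (0 points).
  x = 18: rhs = 12, matching y values: none (0 points).
Total affine count: 11.
Full point count |E(F_19)| = 11 + 1 = 12.
Hasse bound: |12 − (19+1)| = |-8| = 8 ≤ 2√19 ≈ 8.7178 ✓.


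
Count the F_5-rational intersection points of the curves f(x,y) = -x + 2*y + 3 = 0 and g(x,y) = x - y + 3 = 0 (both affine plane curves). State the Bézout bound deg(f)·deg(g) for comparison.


Common zeros: {(1, 4)}; count = 1; Bézout bound = 1.

deg(f) = 1, deg(g) = 1, so Bézout bound = 1.
Scan x ∈ F_5. For each x, list the y ∈ F_5 with f(x, y) ≡ 0 and those with g(x, y) ≡ 0 (mod 5); the common zeros in that column are the intersection.
  x = 0: f ≡ 0 at y ∈ {1}; g ≡ 0 at y ∈ {3}; common: ∅.
  x = 1: f ≡ 0 at y ∈ {4}; g ≡ 0 at y ∈ {4}; common: {4}.
  x = 2: f ≡ 0 at y ∈ {2}; g ≡ 0 at y ∈ {0}; common: ∅.
  x = 3: f ≡ 0 at y ∈ {0}; g ≡ 0 at y ∈ {1}; common: ∅.
  x = 4: f ≡ 0 at y ∈ {3}; g ≡ 0 at y ∈ {2}; common: ∅.
Collecting: common zeros = {(1, 4)}, so the count is 1.
Comparison with the Bézout bound: 1 ≤ 1 = deg(f)·deg(g), as expected for curves with no common component (the bound is attained).


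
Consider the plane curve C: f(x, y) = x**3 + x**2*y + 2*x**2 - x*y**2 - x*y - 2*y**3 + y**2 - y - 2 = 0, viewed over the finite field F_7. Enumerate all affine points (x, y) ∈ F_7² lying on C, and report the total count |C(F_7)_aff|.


Affine F_7-points: {(1, 3), (2, 0), (2, 4), (2, 6), (3, 3), (5, 3), (6, 1), (6, 2), (6, 5)}; count = 9.

For each of the 49 pairs (x, y) ∈ F_7², evaluate f(x, y) mod 7. Record the zeros.
  x = 0: [0↦5, 1↦3, 2↦5, 3↦6, 4↦1, 5↦6, 6↦2]  zeros at y ∈ ∅
  x = 1: [0↦1, 1↦5, 2↦4, 3↦0, 4↦2, 5↦5, 6↦4]  zeros at y ∈ {3}
  x = 2: [0↦0, 1↦5, 2↦3, 3↦3, 4↦0, 5↦3, 6↦0]  zeros at y ∈ {0, 4, 6}
  x = 3: [0↦1, 1↦2, 2↦1, 3↦0, 4↦1, 5↦6, 6↦3]  zeros at y ∈ {3}
  x = 4: [0↦3, 1↦2, 2↦4, 3↦4, 4↦4, 5↦6, 6↦5]  zeros at y ∈ ∅
  x = 5: [0↦5, 1↦4, 2↦4, 3↦0, 4↦1, 5↦2, 6↦5]  zeros at y ∈ {3}
  x = 6: [0↦6, 1↦0, 2↦0, 3↦1, 4↦5, 5↦0, 6↦2]  zeros at y ∈ {1, 2, 5}
Collecting zeros: affine points = {(1, 3), (2, 0), (2, 4), (2, 6), (3, 3), (5, 3), (6, 1), (6, 2), (6, 5)}.
Total count |C(F_7)_aff| = 9.


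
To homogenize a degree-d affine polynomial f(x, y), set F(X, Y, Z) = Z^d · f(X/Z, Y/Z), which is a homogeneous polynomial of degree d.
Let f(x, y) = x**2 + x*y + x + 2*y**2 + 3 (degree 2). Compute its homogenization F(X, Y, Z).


F(X, Y, Z) = X**2 + X*Y + X*Z + 2*Y**2 + 3*Z**2

deg(f) = 2.
Substitute x = X/Z, y = Y/Z into f, then multiply by Z^2.
  monomial 1·x^2·y^0 ↦ 1·X^2·Y^0·Z^0.
  monomial 1·x^1·y^1 ↦ 1·X^1·Y^1·Z^0.
  monomial 1·x^1·y^0 ↦ 1·X^1·Y^0·Z^1.
  monomial 2·x^0·y^2 ↦ 2·X^0·Y^2·Z^0.
  monomial 3·x^0·y^0 ↦ 3·X^0·Y^0·Z^2.
Collecting: F(X, Y, Z) = X**2 + X*Y + X*Z + 2*Y**2 + 3*Z**2.


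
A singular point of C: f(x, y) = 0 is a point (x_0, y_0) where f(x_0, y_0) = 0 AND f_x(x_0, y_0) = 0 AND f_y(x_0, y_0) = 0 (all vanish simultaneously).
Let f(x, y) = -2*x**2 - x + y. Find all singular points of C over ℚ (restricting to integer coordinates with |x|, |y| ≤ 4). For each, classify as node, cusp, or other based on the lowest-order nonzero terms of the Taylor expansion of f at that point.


No singular points in the scanned grid; C is smooth there.

Compute partial derivatives:
  f_x = -4*x - 1.
  f_y = 1.
f_y = 1 is a nonzero constant, so f_y never vanishes: no point (x, y) can satisfy f = f_x = f_y = 0. In particular no (x, y) ∈ {−4, ..., 4}² is singular; the curve is smooth.


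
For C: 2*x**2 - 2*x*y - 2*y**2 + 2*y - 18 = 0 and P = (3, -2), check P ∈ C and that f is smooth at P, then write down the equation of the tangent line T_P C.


Tangent line at P: 16*x + 4*y - 40 = 0.

Step 1: f(3, -2) = 0, so P lies on C.
Step 2: partial derivatives
  f_x(x, y) = 4*x - 2*y, f_y(x, y) = -2*x - 4*y + 2.
  f_x(P) = 16, f_y(P) = 4 (gradient nonzero, so P is smooth).
Step 3: tangent line at P: 16·(x − 3) + 4·(y − -2) = 0.
Expanding: 16*x + 4*y - 40 = 0.


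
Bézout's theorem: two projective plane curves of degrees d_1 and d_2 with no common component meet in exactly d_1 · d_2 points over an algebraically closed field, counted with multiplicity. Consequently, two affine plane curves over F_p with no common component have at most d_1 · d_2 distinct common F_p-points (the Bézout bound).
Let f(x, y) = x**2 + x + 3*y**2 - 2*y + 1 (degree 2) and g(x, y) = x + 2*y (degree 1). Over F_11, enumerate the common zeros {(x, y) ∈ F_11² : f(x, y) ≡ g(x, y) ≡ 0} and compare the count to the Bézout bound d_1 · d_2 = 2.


Common zeros: ∅; count = 0; Bézout bound = 2.

deg(f) = 2, deg(g) = 1, so Bézout bound = 2.
Scan x ∈ F_11. For each x, list the y ∈ F_11 with f(x, y) ≡ 0 and those with g(x, y) ≡ 0 (mod 11); the common zeros in that column are the intersection.
  x = 0: f ≡ 0 at y ∈ {3, 5}; g ≡ 0 at y ∈ {0}; common: ∅.
  x = 1: f ≡ 0 at y ∈ {2, 6}; g ≡ 0 at y ∈ {5}; common: ∅.
  x = 2: f ≡ 0 at y ∈ ∅; g ≡ 0 at y ∈ {10}; common: ∅.
  x = 3: f ≡ 0 at y ∈ ∅; g ≡ 0 at y ∈ {4}; common: ∅.
  x = 4: f ≡ 0 at y ∈ {1, 7}; g ≡ 0 at y ∈ {9}; common: ∅.
  x = 5: f ≡ 0 at y ∈ ∅; g ≡ 0 at y ∈ {3}; common: ∅.
  x = 6: f ≡ 0 at y ∈ {1, 7}; g ≡ 0 at y ∈ {8}; common: ∅.
  x = 7: f ≡ 0 at y ∈ ∅; g ≡ 0 at y ∈ {2}; common: ∅.
  x = 8: f ≡ 0 at y ∈ ∅; g ≡ 0 at y ∈ {7}; common: ∅.
  x = 9: f ≡ 0 at y ∈ {2, 6}; g ≡ 0 at y ∈ {1}; common: ∅.
  x = 10: f ≡ 0 at y ∈ {3, 5}; g ≡ 0 at y ∈ {6}; common: ∅.
Collecting: common zeros = ∅, so the count is 0.
Comparison with the Bézout bound: 0 ≤ 2 = deg(f)·deg(g), as expected for curves with no common component (the affine F_11-count falls short of the bound because intersections may lie at infinity, over extension fields, or carry multiplicity).


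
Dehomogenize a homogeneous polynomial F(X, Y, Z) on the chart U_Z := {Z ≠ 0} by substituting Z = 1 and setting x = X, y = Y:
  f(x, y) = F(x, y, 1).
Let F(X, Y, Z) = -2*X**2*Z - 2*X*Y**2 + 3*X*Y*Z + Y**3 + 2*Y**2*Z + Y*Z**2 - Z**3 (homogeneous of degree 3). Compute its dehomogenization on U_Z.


f(x, y) = -2*x**2 - 2*x*y**2 + 3*x*y + y**3 + 2*y**2 + y - 1

On U_Z we set Z = 1. Each monomial c·X^i·Y^j·Z^k in F becomes c·x^i·y^j·1^k = c·x^i·y^j.
Substituting Z = 1: F(X, Y, 1) = -2*x**2 - 2*x*y**2 + 3*x*y + y**3 + 2*y**2 + y - 1.
Note: deg(f) ≤ deg(F) = 3; strict inequality happens when F is divisible by Z (lost terms).


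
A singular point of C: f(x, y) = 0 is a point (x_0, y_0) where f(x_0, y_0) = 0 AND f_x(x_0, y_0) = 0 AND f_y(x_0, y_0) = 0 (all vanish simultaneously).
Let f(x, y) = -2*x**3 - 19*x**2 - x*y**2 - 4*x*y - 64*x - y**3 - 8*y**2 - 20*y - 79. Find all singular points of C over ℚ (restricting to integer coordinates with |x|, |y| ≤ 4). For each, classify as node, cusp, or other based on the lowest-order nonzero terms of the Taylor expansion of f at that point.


Singular points: {(-3, -2)}; classification: node.

Compute partial derivatives:
  f_x = -6*x**2 - 38*x - y**2 - 4*y - 64.
  f_y = -2*x*y - 4*x - 3*y**2 - 16*y - 20.
Scan x_0 ∈ {−4, ..., 4}. For each x_0, f_y(x_0, y) is a polynomial in y; find its integer roots y ∈ {−4, ..., 4}, then test f_x and f at those candidates.
  x = -4: f_y(-4, y) = -3*y**2 - 8*y - 4; vanishes at y ∈ {-2}. (-4, -2): f_x = -4 ≠ 0.
  x = -3: f_y(-3, y) = -3*y**2 - 10*y - 8; vanishes at y ∈ {-2}. (-3, -2): f_x = 0, f = 0 — SINGULAR.
  x = -2: f_y(-2, y) = -3*y**2 - 12*y - 12; vanishes at y ∈ {-2}. (-2, -2): f_x = -8 ≠ 0.
  x = -1: f_y(-1, y) = -3*y**2 - 14*y - 16; vanishes at y ∈ {-2}. (-1, -2): f_x = -28 ≠ 0.
  x = 0: f_y(0, y) = -3*y**2 - 16*y - 20; vanishes at y ∈ {-2}. (0, -2): f_x = -60 ≠ 0.
  x = 1: f_y(1, y) = -3*y**2 - 18*y - 24; vanishes at y ∈ {-4, -2}. (1, -4): f_x = -108 ≠ 0; (1, -2): f_x = -104 ≠ 0.
  x = 2: f_y(2, y) = -3*y**2 - 20*y - 28; vanishes at y ∈ {-2}. (2, -2): f_x = -160 ≠ 0.
  x = 3: f_y(3, y) = -3*y**2 - 22*y - 32; vanishes at y ∈ {-2}. (3, -2): f_x = -228 ≠ 0.
  x = 4: f_y(4, y) = -3*y**2 - 24*y - 36; vanishes at y ∈ {-2}. (4, -2): f_x = -308 ≠ 0.
Only singular point on the grid: (-3, -2).
Classify: substitute x = -3 + u, y = -2 + v and expand: f = -2*u**3 - u**2 - u*v**2 - v**3 + v**2.
No constant or linear terms (consistent with a singular point). Quadratic part: -u**2 + v**2. Cubic part: -2*u**3 - u*v**2 - v**3.
The quadratic part v**2 - u**2 = (v − u)(v + u) splits into two distinct linear factors, so there are two distinct tangent lines y − -2 = ±(x − -3) — this is a node (ordinary double point).
Classification: node.


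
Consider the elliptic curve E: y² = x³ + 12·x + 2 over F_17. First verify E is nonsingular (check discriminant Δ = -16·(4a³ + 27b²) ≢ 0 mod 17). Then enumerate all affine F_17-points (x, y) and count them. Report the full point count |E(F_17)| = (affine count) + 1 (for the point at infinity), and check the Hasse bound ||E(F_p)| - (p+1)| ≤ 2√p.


Affine points = {(0, 6), (0, 11), (1, 7), (1, 10), (2, 0), (5, 0), (6, 1), (6, 16), (7, 2), (7, 15), (8, 7), (8, 10), (10, 0), (12, 2), (12, 15), (13, 3), (13, 14), (15, 2), (15, 15)}; affine count = 19; |E(F_17)| = 20.

Discriminant check: Δ ∝ 4a³ + 27b² = 4·12³ + 27·2² = 4·1728 + 27·4 ≡ 16 (mod 17). Nonzero ⇒ E is nonsingular.
For each x ∈ F_17, compute rhs = x³ + 12·x + 2 mod 17, then count y ∈ F_17 with y² ≡ rhs.
  x = 0: rhs = 2, matching y values: 6, 11 (2 points).
  x = 1: rhs = 15, matching y values: 7, 10 (2 points).
  x = 2: rhs = 0, matching y values: 0 (1 points).
  x = 3: rhs = 14, matching y values: none (0 points).
  x = 4: rhs = 12, matching y values: none (0 points).
  x = 5: rhs = 0, matching y values: 0 (1 points).
  x = 6: rhs = 1, matching y values: 1, 16 (2 points).
  x = 7: rhs = 4, matching y values: 2, 15 (2 points).
  x = 8: rhs = 15, matching y values: 7, 10 (2 points).
  x = 9: rhs = 6, matching y values: none (0 points).
  x = 10: rhs = 0, matching y values: 0 (1 points).
  x = 11: rhs = 3, matching y values: none (0 points).
  x = 12: rhs = 4, matching y values: 2, 15 (2 points).
  x = 13: rhs = 9, matching y values: 3, 14 (2 points).
  x = 14: rhs = 7, matching y values: none (0 points).
  x = 15: rhs = 4, matching y values: 2, 15 (2 points).
  x = 16: rhs = 6, matching y values: none (0 points).
Total affine count: 19.
Full point count |E(F_17)| = 19 + 1 = 20.
Hasse bound: |20 − (17+1)| = |2| = 2 ≤ 2√17 ≈ 8.2462 ✓.


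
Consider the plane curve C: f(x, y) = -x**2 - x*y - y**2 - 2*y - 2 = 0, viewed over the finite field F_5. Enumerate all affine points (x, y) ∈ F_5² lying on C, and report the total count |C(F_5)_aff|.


Affine F_5-points: {(0, 1), (0, 2), (3, 2), (3, 3), (4, 1), (4, 3)}; count = 6.

For each of the 25 pairs (x, y) ∈ F_5², evaluate f(x, y) mod 5. Record the zeros.
  x = 0: [0↦3, 1↦0, 2↦0, 3↦3, 4↦4]  zeros at y ∈ {1, 2}
  x = 1: [0↦2, 1↦3, 2↦2, 3↦4, 4↦4]  zeros at y ∈ ∅
  x = 2: [0↦4, 1↦4, 2↦2, 3↦3, 4↦2]  zeros at y ∈ ∅
  x = 3: [0↦4, 1↦3, 2↦0, 3↦0, 4↦3]  zeros at y ∈ {2, 3}
  x = 4: [0↦2, 1↦0, 2↦1, 3↦0, 4↦2]  zeros at y ∈ {1, 3}
Collecting zeros: affine points = {(0, 1), (0, 2), (3, 2), (3, 3), (4, 1), (4, 3)}.
Total count |C(F_5)_aff| = 6.


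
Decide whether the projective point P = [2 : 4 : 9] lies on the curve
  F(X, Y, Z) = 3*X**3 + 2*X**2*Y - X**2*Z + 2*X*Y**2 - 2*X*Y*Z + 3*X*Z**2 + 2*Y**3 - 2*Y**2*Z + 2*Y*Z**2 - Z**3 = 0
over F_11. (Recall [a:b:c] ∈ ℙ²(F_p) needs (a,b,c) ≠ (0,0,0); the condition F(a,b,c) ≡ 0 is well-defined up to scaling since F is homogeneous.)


F(2,4,9) ≡ 9 (mod 11); P is NOT on the curve.

Evaluate F(2, 4, 9) term-by-term (mod 11).
  3*X**3 ↦ 3·8·1·1 = 24
  2*X**2*Y ↦ 2·4·4·1 = 32
  -X**2*Z ↦ -1·4·1·9 = -36
  2*X*Y**2 ↦ 2·2·16·1 = 64
  -2*X*Y*Z ↦ -2·2·4·9 = -144
  3*X*Z**2 ↦ 3·2·1·81 = 486
  2*Y**3 ↦ 2·1·64·1 = 128
  -2*Y**2*Z ↦ -2·1·16·9 = -288
  2*Y*Z**2 ↦ 2·1·4·81 = 648
  -Z**3 ↦ -1·1·1·729 = -729
Sum: F(2, 4, 9) = (24) + (32) + (-36) + (64) + (-144) + (486) + (128) + (-288) + (648) + (-729) = 185.
Reducing mod 11: 185 ≡ 9 (mod 11).
Since F(a, b, c) ≡ 9 ≠ 0 (mod 11), P does NOT lie on the curve.


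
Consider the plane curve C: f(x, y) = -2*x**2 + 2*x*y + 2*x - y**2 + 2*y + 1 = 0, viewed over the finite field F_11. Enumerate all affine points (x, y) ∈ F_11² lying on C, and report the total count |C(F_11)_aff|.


Affine F_11-points: {(1, 6), (1, 9), (3, 0), (3, 8), (6, 6), (6, 8), (7, 2), (7, 3), (8, 3), (8, 4), (9, 0), (9, 9)}; count = 12.

For each of the 121 pairs (x, y) ∈ F_11², evaluate f(x, y) mod 11. Record the zeros.
  x = 0: [0↦1, 1↦2, 2↦1, 3↦9, 4↦4, 5↦8, 6↦10, 7↦10, 8↦8, 9↦4, 10↦9]  zeros at y ∈ ∅
  x = 1: [0↦1, 1↦4, 2↦5, 3↦4, 4↦1, 5↦7, 6↦0, 7↦2, 8↦2, 9↦0, 10↦7]  zeros at y ∈ {6, 9}
  x = 2: [0↦8, 1↦2, 2↦5, 3↦6, 4↦5, 5↦2, 6↦8, 7↦1, 8↦3, 9↦3, 10↦1]  zeros at y ∈ ∅
  x = 3: [0↦0, 1↦7, 2↦1, 3↦4, 4↦5, 5↦4, 6↦1, 7↦7, 8↦0, 9↦2, 10↦2]  zeros at y ∈ {0, 8}
  x = 4: [0↦10, 1↦8, 2↦4, 3↦9, 4↦1, 5↦2, 6↦1, 7↦9, 8↦4, 9↦8, 10↦10]  zeros at y ∈ ∅
  x = 5: [0↦5, 1↦5, 2↦3, 3↦10, 4↦4, 5↦7, 6↦8, 7↦7, 8↦4, 9↦10, 10↦3]  zeros at y ∈ ∅
  x = 6: [0↦7, 1↦9, 2↦9, 3↦7, 4↦3, 5↦8, 6↦0, 7↦1, 8↦0, 9↦8, 10↦3]  zeros at y ∈ {6, 8}
  x = 7: [0↦5, 1↦9, 2↦0, 3↦0, 4↦9, 5↦5, 6↦10, 7↦2, 8↦3, 9↦2, 10↦10]  zeros at y ∈ {2, 3}
  x = 8: [0↦10, 1↦5, 2↦9, 3↦0, 4↦0, 5↦9, 6↦5, 7↦10, 8↦2, 9↦3, 10↦2]  zeros at y ∈ {3, 4}
  x = 9: [0↦0, 1↦8, 2↦3, 3↦7, 4↦9, 5↦9, 6↦7, 7↦3, 8↦8, 9↦0, 10↦1]  zeros at y ∈ {0, 9}
  x = 10: [0↦8, 1↦7, 2↦4, 3↦10, 4↦3, 5↦5, 6↦5, 7↦3, 8↦10, 9↦4, 10↦7]  zeros at y ∈ ∅
Collecting zeros: affine points = {(1, 6), (1, 9), (3, 0), (3, 8), (6, 6), (6, 8), (7, 2), (7, 3), (8, 3), (8, 4), (9, 0), (9, 9)}.
Total count |C(F_11)_aff| = 12.
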